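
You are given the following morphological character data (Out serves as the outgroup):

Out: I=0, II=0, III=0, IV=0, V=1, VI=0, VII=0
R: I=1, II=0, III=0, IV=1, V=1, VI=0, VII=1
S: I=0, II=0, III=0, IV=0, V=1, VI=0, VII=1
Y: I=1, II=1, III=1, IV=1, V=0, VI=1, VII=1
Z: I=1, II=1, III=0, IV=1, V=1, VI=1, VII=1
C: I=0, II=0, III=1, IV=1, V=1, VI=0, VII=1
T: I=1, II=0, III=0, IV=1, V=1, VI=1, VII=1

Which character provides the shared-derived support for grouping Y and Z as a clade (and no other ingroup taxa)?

Character polarity is set by the outgroup: the derived state is whichever differs from the outgroup's state, so for V the derived state is '0', and for the remaining characters it is '1'.
Only R, T, Y, and Z show the derived state '1' for I, supporting them as a clade.
Only Y and Z show the derived state '1' for II, supporting them as a clade.
III (state '1') occurs in C and Y but conflicts with the nesting implied by the other characters — most parsimoniously interpreted as homoplasy.
IV: derived state '1' in C, R, T, Y, and Z only — synapomorphy for {C, R, T, Y, Z}.
V: derived state '0' in Y only — an autapomorphy, so it tells us nothing about relationships among taxa.
Only T, Y, and Z show the derived state '1' for VI, supporting them as a clade.
VII (derived state '1') is shared by all ingroup taxa — unites the whole ingroup.
Most parsimonious ingroup topology: (((R,((Y,Z),T)),C),S).
The clade {Y, Z} is supported by II: its derived state '1' occurs in exactly those taxa and in no other taxon (including the outgroup).

II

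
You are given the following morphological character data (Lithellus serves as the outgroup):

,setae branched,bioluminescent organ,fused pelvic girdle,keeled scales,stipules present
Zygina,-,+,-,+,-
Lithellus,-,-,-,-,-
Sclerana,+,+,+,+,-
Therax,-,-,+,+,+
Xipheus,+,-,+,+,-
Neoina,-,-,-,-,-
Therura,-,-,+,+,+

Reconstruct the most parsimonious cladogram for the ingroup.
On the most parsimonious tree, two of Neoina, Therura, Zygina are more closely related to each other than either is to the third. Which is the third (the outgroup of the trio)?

Neoina

The outgroup has state '-' for every character, so '+' is the derived state throughout.
setae branched: derived state '+' in Sclerana and Xipheus only — synapomorphy for {Sclerana, Xipheus}.
bioluminescent organ (state '+') occurs in Sclerana and Zygina but conflicts with the nesting implied by the other characters — most parsimoniously interpreted as homoplasy.
fused pelvic girdle (derived state '+') is shared by Sclerana, Therax, Therura, and Xipheus — a synapomorphy uniting that clade.
keeled scales: derived state '+' in Sclerana, Therax, Therura, Xipheus, and Zygina only — synapomorphy for {Sclerana, Therax, Therura, Xipheus, Zygina}.
stipules present: derived state '+' in Therax and Therura only — synapomorphy for {Therax, Therura}.
Most parsimonious ingroup topology: ((((Therax,Therura),(Xipheus,Sclerana)),Zygina),Neoina).
Zygina and Therura share a more recent common ancestor with each other than either does with Neoina, so Neoina is the least closely related of the three.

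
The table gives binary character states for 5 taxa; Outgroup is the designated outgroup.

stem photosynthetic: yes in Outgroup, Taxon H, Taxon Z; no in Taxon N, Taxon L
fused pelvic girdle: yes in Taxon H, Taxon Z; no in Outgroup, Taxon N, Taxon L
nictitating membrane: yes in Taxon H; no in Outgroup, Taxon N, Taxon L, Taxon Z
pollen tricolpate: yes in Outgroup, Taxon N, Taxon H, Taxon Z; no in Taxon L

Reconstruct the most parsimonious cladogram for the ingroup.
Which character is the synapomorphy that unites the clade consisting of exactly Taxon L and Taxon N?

Character polarity is set by the outgroup: the derived state is whichever differs from the outgroup's state, so for stem photosynthetic, pollen tricolpate the derived state is 'no', and for the remaining characters it is 'yes'.
Only Taxon L and Taxon N show the derived state 'no' for stem photosynthetic, supporting them as a clade.
fused pelvic girdle (derived state 'yes') is shared by Taxon H and Taxon Z — a synapomorphy uniting that clade.
nictitating membrane (derived state 'yes') is unique to Taxon H (autapomorphy; uninformative for grouping).
pollen tricolpate: derived state 'no' in Taxon L only — an autapomorphy, so it tells us nothing about relationships among taxa.
Most parsimonious ingroup topology: ((Taxon N,Taxon L),(Taxon H,Taxon Z)).
The clade {Taxon L, Taxon N} is supported by stem photosynthetic: its derived state 'no' occurs in exactly those taxa and in no other taxon (including the outgroup).

stem photosynthetic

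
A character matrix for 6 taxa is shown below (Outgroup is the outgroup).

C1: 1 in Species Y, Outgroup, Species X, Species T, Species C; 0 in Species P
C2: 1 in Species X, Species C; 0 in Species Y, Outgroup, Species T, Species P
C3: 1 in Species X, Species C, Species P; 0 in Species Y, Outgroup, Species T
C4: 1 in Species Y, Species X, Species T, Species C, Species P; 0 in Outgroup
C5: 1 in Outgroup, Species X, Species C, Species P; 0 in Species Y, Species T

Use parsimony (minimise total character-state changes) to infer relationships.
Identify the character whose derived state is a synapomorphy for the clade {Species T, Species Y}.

C5

Character polarity is set by the outgroup: the derived state is whichever differs from the outgroup's state, so for C1, C5 the derived state is '0', and for the remaining characters it is '1'.
C1 (derived state '0') is unique to Species P (autapomorphy; uninformative for grouping).
C2 (derived state '1') is shared by Species C and Species X — a synapomorphy uniting that clade.
C3 (derived state '1') is shared by Species C, Species P, and Species X — a synapomorphy uniting that clade.
C4 (derived state '1') is shared by all ingroup taxa — unites the whole ingroup.
C5: derived state '0' in Species T and Species Y only — synapomorphy for {Species T, Species Y}.
Most parsimonious ingroup topology: ((Species T,Species Y),((Species C,Species X),Species P)).
The clade {Species T, Species Y} is supported by C5: its derived state '0' occurs in exactly those taxa and in no other taxon (including the outgroup).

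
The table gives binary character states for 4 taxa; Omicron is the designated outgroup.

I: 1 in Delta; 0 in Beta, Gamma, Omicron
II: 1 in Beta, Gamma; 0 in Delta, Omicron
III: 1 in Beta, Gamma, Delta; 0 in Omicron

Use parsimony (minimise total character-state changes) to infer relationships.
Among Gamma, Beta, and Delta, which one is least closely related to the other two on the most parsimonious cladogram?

The outgroup has state '0' for every character, so '1' is the derived state throughout.
I (derived state '1') is unique to Delta (autapomorphy; uninformative for grouping).
Only Beta and Gamma show the derived state '1' for II, supporting them as a clade.
All ingroup taxa share the derived state '1' for III; it defines the ingroup but does not resolve relationships within it.
Most parsimonious ingroup topology: (Delta,(Gamma,Beta)).
Gamma and Beta share a more recent common ancestor with each other than either does with Delta, so Delta is the least closely related of the three.

Delta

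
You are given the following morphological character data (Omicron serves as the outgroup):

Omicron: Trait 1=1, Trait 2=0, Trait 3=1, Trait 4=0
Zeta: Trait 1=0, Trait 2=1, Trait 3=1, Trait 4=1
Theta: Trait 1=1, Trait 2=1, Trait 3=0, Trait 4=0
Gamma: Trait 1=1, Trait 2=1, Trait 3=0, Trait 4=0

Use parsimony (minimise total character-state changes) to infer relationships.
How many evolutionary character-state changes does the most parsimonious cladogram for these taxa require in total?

4

Character polarity is set by the outgroup: the derived state is whichever differs from the outgroup's state, so for Trait 1, Trait 3 the derived state is '0', and for the remaining characters it is '1'.
Trait 1 (derived state '0') is unique to Zeta (autapomorphy; uninformative for grouping).
Trait 2 (derived state '1') is shared by all ingroup taxa — unites the whole ingroup.
Only Gamma and Theta show the derived state '0' for Trait 3, supporting them as a clade.
Trait 4: derived state '1' in Zeta only — an autapomorphy, so it tells us nothing about relationships among taxa.
Most parsimonious ingroup topology: (Zeta,(Theta,Gamma)).
Changes per character on this tree: Trait 1: 1; Trait 2: 1; Trait 3: 1; Trait 4: 1.
Total = 4.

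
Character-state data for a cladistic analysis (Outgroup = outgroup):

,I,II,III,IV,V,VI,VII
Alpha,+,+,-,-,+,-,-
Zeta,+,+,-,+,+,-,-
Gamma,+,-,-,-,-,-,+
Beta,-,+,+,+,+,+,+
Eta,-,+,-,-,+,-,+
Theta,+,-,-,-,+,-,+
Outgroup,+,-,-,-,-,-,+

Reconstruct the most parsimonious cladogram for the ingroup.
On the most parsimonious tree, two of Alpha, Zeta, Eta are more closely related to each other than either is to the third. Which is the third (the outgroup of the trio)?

Eta

Character polarity is set by the outgroup: the derived state is whichever differs from the outgroup's state, so for I, VII the derived state is '-', and for the remaining characters it is '+'.
I (derived state '-') is shared by Beta and Eta — a synapomorphy uniting that clade.
II: derived state '+' in Alpha, Beta, Eta, and Zeta only — synapomorphy for {Alpha, Beta, Eta, Zeta}.
III (derived state '+') is unique to Beta (autapomorphy; uninformative for grouping).
IV groups Beta and Zeta, which is incompatible with the clades supported by the remaining characters; treating it as convergent (homoplasy) costs fewer steps than any alternative tree.
Only Alpha, Beta, Eta, Theta, and Zeta show the derived state '+' for V, supporting them as a clade.
VI (derived state '+') is unique to Beta (autapomorphy; uninformative for grouping).
Only Alpha and Zeta show the derived state '-' for VII, supporting them as a clade.
Most parsimonious ingroup topology: ((((Zeta,Alpha),(Eta,Beta)),Theta),Gamma).
Zeta and Alpha share a more recent common ancestor with each other than either does with Eta, so Eta is the least closely related of the three.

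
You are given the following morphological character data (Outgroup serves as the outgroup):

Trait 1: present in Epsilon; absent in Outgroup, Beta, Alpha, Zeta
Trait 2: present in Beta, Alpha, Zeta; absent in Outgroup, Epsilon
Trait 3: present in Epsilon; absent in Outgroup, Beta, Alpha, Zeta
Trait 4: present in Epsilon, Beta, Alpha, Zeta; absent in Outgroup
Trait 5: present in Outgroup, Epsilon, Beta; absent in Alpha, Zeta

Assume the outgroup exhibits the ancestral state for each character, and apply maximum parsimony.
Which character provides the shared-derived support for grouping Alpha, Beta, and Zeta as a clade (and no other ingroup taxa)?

Character polarity is set by the outgroup: the derived state is whichever differs from the outgroup's state, so for Trait 5 the derived state is 'absent', and for the remaining characters it is 'present'.
Trait 1: derived state 'present' in Epsilon only — an autapomorphy, so it tells us nothing about relationships among taxa.
Only Alpha, Beta, and Zeta show the derived state 'present' for Trait 2, supporting them as a clade.
Trait 3: derived state 'present' in Epsilon only — an autapomorphy, so it tells us nothing about relationships among taxa.
Trait 4 (derived state 'present') is shared by all ingroup taxa — unites the whole ingroup.
Trait 5 (derived state 'absent') is shared by Alpha and Zeta — a synapomorphy uniting that clade.
Most parsimonious ingroup topology: (Epsilon,(Beta,(Alpha,Zeta))).
The clade {Alpha, Beta, Zeta} is supported by Trait 2: its derived state 'present' occurs in exactly those taxa and in no other taxon (including the outgroup).

Trait 2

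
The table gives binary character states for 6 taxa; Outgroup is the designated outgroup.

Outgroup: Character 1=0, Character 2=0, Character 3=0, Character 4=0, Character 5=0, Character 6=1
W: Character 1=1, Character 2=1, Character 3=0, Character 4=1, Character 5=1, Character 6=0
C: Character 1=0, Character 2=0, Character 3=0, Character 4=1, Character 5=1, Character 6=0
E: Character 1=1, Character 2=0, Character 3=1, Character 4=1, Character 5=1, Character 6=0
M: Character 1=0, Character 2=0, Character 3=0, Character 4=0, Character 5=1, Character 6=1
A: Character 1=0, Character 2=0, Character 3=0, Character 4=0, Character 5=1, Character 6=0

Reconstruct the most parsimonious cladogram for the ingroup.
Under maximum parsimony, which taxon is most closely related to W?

E

Character polarity is set by the outgroup: the derived state is whichever differs from the outgroup's state, so for Character 6 the derived state is '0', and for the remaining characters it is '1'.
Character 1: derived state '1' in E and W only — synapomorphy for {E, W}.
Character 2: derived state '1' in W only — an autapomorphy, so it tells us nothing about relationships among taxa.
Character 3 (derived state '1') is unique to E (autapomorphy; uninformative for grouping).
Character 4: derived state '1' in C, E, and W only — synapomorphy for {C, E, W}.
All ingroup taxa share the derived state '1' for Character 5; it defines the ingroup but does not resolve relationships within it.
Character 6: derived state '0' in A, C, E, and W only — synapomorphy for {A, C, E, W}.
Most parsimonious ingroup topology: ((((W,E),C),A),M).
W and E form a cherry on this tree, so they are sister taxa.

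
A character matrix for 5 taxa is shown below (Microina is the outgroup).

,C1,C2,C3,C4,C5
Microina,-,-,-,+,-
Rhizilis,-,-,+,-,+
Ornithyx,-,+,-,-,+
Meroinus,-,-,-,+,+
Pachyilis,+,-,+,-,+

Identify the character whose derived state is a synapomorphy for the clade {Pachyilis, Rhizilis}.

C3

Character polarity is set by the outgroup: the derived state is whichever differs from the outgroup's state, so for C4 the derived state is '-', and for the remaining characters it is '+'.
C1: derived state '+' in Pachyilis only — an autapomorphy, so it tells us nothing about relationships among taxa.
C2 (derived state '+') is unique to Ornithyx (autapomorphy; uninformative for grouping).
C3: derived state '+' in Pachyilis and Rhizilis only — synapomorphy for {Pachyilis, Rhizilis}.
C4 (derived state '-') is shared by Ornithyx, Pachyilis, and Rhizilis — a synapomorphy uniting that clade.
C5 (derived state '+') is shared by all ingroup taxa — unites the whole ingroup.
Most parsimonious ingroup topology: (((Rhizilis,Pachyilis),Ornithyx),Meroinus).
The clade {Pachyilis, Rhizilis} is supported by C3: its derived state '+' occurs in exactly those taxa and in no other taxon (including the outgroup).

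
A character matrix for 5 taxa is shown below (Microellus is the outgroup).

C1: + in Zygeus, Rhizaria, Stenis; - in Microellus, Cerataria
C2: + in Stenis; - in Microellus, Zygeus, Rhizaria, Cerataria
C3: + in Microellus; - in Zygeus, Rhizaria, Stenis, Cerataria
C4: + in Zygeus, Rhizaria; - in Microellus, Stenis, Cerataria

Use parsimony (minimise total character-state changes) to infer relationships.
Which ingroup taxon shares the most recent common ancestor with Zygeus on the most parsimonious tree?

Character polarity is set by the outgroup: the derived state is whichever differs from the outgroup's state, so for C3 the derived state is '-', and for the remaining characters it is '+'.
C1 (derived state '+') is shared by Rhizaria, Stenis, and Zygeus — a synapomorphy uniting that clade.
C2 (derived state '+') is unique to Stenis (autapomorphy; uninformative for grouping).
C3 (derived state '-') is shared by all ingroup taxa — unites the whole ingroup.
Only Rhizaria and Zygeus show the derived state '+' for C4, supporting them as a clade.
Most parsimonious ingroup topology: (((Zygeus,Rhizaria),Stenis),Cerataria).
Zygeus and Rhizaria form a cherry on this tree, so they are sister taxa.

Rhizaria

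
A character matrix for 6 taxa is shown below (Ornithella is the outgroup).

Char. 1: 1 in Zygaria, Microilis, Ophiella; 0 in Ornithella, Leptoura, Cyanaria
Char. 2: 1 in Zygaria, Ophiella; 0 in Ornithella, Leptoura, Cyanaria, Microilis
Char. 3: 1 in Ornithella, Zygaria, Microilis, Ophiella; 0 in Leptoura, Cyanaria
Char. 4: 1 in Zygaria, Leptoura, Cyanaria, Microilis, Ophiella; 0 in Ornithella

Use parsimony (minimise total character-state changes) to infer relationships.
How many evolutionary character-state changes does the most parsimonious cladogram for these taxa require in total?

4

Character polarity is set by the outgroup: the derived state is whichever differs from the outgroup's state, so for Char. 3 the derived state is '0', and for the remaining characters it is '1'.
Only Microilis, Ophiella, and Zygaria show the derived state '1' for Char. 1, supporting them as a clade.
Only Ophiella and Zygaria show the derived state '1' for Char. 2, supporting them as a clade.
Only Cyanaria and Leptoura show the derived state '0' for Char. 3, supporting them as a clade.
Char. 4 (derived state '1') is shared by all ingroup taxa — unites the whole ingroup.
Most parsimonious ingroup topology: (((Zygaria,Ophiella),Microilis),(Leptoura,Cyanaria)).
Changes per character on this tree: Char. 1: 1; Char. 2: 1; Char. 3: 1; Char. 4: 1.
Total = 4.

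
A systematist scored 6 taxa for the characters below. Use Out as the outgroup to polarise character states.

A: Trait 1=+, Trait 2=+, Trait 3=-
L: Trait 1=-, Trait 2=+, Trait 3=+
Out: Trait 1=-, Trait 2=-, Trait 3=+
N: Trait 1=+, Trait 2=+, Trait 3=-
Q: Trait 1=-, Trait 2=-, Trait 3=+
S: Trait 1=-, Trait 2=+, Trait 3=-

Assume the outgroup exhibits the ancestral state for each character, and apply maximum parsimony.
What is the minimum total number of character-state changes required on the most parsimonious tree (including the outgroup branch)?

3

Character polarity is set by the outgroup: the derived state is whichever differs from the outgroup's state, so for Trait 3 the derived state is '-', and for the remaining characters it is '+'.
Trait 1: derived state '+' in A and N only — synapomorphy for {A, N}.
Trait 2: derived state '+' in A, L, N, and S only — synapomorphy for {A, L, N, S}.
Trait 3 (derived state '-') is shared by A, N, and S — a synapomorphy uniting that clade.
Most parsimonious ingroup topology: ((L,((A,N),S)),Q).
Changes per character on this tree: Trait 1: 1; Trait 2: 1; Trait 3: 1.
Total = 3.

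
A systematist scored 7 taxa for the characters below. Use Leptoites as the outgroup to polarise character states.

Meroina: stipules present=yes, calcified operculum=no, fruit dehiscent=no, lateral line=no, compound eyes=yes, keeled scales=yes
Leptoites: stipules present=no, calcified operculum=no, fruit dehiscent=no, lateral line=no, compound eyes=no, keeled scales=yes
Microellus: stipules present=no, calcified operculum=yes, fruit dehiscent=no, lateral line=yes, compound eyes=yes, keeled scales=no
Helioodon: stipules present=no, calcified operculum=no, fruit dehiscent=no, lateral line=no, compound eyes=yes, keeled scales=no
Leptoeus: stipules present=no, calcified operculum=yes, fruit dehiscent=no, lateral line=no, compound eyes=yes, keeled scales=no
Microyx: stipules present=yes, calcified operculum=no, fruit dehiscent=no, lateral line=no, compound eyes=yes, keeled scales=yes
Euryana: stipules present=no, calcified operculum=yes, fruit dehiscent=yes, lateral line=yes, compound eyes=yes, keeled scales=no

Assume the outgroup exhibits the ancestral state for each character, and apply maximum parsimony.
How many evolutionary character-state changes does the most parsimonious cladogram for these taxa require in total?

Character polarity is set by the outgroup: the derived state is whichever differs from the outgroup's state, so for keeled scales the derived state is 'no', and for the remaining characters it is 'yes'.
stipules present (derived state 'yes') is shared by Meroina and Microyx — a synapomorphy uniting that clade.
calcified operculum: derived state 'yes' in Euryana, Leptoeus, and Microellus only — synapomorphy for {Euryana, Leptoeus, Microellus}.
fruit dehiscent: derived state 'yes' in Euryana only — an autapomorphy, so it tells us nothing about relationships among taxa.
lateral line (derived state 'yes') is shared by Euryana and Microellus — a synapomorphy uniting that clade.
All ingroup taxa share the derived state 'yes' for compound eyes; it defines the ingroup but does not resolve relationships within it.
keeled scales (derived state 'no') is shared by Euryana, Helioodon, Leptoeus, and Microellus — a synapomorphy uniting that clade.
Most parsimonious ingroup topology: ((((Euryana,Microellus),Leptoeus),Helioodon),(Microyx,Meroina)).
Changes per character on this tree: stipules present: 1; calcified operculum: 1; fruit dehiscent: 1; lateral line: 1; compound eyes: 1; keeled scales: 1.
Total = 6.

6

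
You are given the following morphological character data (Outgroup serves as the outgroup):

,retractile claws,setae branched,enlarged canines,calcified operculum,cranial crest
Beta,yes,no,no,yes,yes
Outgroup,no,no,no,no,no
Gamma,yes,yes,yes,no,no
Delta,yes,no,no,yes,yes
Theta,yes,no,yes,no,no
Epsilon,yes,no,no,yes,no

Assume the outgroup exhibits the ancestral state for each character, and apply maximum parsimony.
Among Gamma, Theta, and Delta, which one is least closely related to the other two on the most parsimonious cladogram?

Delta

The outgroup has state 'no' for every character, so 'yes' is the derived state throughout.
retractile claws (derived state 'yes') is shared by all ingroup taxa — unites the whole ingroup.
setae branched (derived state 'yes') is unique to Gamma (autapomorphy; uninformative for grouping).
Only Gamma and Theta show the derived state 'yes' for enlarged canines, supporting them as a clade.
Only Beta, Delta, and Epsilon show the derived state 'yes' for calcified operculum, supporting them as a clade.
Only Beta and Delta show the derived state 'yes' for cranial crest, supporting them as a clade.
Most parsimonious ingroup topology: ((Gamma,Theta),(Epsilon,(Delta,Beta))).
Gamma and Theta share a more recent common ancestor with each other than either does with Delta, so Delta is the least closely related of the three.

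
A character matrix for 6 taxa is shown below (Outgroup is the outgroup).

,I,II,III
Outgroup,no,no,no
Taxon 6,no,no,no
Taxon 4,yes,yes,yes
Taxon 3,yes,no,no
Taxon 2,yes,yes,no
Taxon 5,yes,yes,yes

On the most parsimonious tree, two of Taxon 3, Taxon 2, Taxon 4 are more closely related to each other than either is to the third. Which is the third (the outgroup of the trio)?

Taxon 3

The outgroup has state 'no' for every character, so 'yes' is the derived state throughout.
I: derived state 'yes' in Taxon 2, Taxon 3, Taxon 4, and Taxon 5 only — synapomorphy for {Taxon 2, Taxon 3, Taxon 4, Taxon 5}.
Only Taxon 2, Taxon 4, and Taxon 5 show the derived state 'yes' for II, supporting them as a clade.
III (derived state 'yes') is shared by Taxon 4 and Taxon 5 — a synapomorphy uniting that clade.
Most parsimonious ingroup topology: (Taxon 6,(((Taxon 4,Taxon 5),Taxon 2),Taxon 3)).
Taxon 4 and Taxon 2 share a more recent common ancestor with each other than either does with Taxon 3, so Taxon 3 is the least closely related of the three.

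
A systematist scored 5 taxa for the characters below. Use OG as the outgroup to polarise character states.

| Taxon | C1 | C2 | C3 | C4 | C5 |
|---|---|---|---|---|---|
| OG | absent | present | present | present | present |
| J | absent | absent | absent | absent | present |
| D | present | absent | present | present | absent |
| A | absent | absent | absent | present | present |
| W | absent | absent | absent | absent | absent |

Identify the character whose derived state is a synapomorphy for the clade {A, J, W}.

Character polarity is set by the outgroup: the derived state is whichever differs from the outgroup's state, so for C2, C3, C4, C5 the derived state is 'absent', and for the remaining characters it is 'present'.
C1: derived state 'present' in D only — an autapomorphy, so it tells us nothing about relationships among taxa.
C2 (derived state 'absent') is shared by all ingroup taxa — unites the whole ingroup.
C3 (derived state 'absent') is shared by A, J, and W — a synapomorphy uniting that clade.
C4: derived state 'absent' in J and W only — synapomorphy for {J, W}.
C5 groups D and W, which is incompatible with the clades supported by the remaining characters; treating it as convergent (homoplasy) costs fewer steps than any alternative tree.
Most parsimonious ingroup topology: (((J,W),A),D).
The clade {A, J, W} is supported by C3: its derived state 'absent' occurs in exactly those taxa and in no other taxon (including the outgroup).

C3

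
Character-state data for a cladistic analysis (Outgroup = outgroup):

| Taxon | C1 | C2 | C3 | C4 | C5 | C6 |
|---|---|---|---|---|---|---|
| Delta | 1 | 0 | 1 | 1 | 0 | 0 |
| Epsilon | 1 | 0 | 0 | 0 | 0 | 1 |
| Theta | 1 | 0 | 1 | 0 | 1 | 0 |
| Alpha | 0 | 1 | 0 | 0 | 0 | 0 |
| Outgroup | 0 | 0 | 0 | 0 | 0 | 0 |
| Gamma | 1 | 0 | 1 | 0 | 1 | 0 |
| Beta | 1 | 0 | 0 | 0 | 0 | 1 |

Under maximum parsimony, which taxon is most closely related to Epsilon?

The outgroup has state '0' for every character, so '1' is the derived state throughout.
C1 (derived state '1') is shared by Beta, Delta, Epsilon, Gamma, and Theta — a synapomorphy uniting that clade.
C2 (derived state '1') is unique to Alpha (autapomorphy; uninformative for grouping).
C3 (derived state '1') is shared by Delta, Gamma, and Theta — a synapomorphy uniting that clade.
C4 (derived state '1') is unique to Delta (autapomorphy; uninformative for grouping).
C5 (derived state '1') is shared by Gamma and Theta — a synapomorphy uniting that clade.
C6: derived state '1' in Beta and Epsilon only — synapomorphy for {Beta, Epsilon}.
Most parsimonious ingroup topology: (((Beta,Epsilon),((Gamma,Theta),Delta)),Alpha).
Epsilon and Beta form a cherry on this tree, so they are sister taxa.

Beta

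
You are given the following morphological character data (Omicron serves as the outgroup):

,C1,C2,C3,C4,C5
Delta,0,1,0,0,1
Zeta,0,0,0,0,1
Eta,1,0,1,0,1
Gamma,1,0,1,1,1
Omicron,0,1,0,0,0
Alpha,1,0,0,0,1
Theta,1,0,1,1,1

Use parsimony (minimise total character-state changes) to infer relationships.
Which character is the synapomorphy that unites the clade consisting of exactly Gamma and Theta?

Character polarity is set by the outgroup: the derived state is whichever differs from the outgroup's state, so for C2 the derived state is '0', and for the remaining characters it is '1'.
C1: derived state '1' in Alpha, Eta, Gamma, and Theta only — synapomorphy for {Alpha, Eta, Gamma, Theta}.
C2 (derived state '0') is shared by Alpha, Eta, Gamma, Theta, and Zeta — a synapomorphy uniting that clade.
Only Eta, Gamma, and Theta show the derived state '1' for C3, supporting them as a clade.
Only Gamma and Theta show the derived state '1' for C4, supporting them as a clade.
All ingroup taxa share the derived state '1' for C5; it defines the ingroup but does not resolve relationships within it.
Most parsimonious ingroup topology: ((((Eta,(Gamma,Theta)),Alpha),Zeta),Delta).
The clade {Gamma, Theta} is supported by C4: its derived state '1' occurs in exactly those taxa and in no other taxon (including the outgroup).

C4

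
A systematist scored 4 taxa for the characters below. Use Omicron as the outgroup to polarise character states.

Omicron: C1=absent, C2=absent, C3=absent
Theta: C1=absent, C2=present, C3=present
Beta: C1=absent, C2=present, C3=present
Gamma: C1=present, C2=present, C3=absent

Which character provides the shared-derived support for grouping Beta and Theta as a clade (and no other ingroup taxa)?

The outgroup has state 'absent' for every character, so 'present' is the derived state throughout.
C1 (derived state 'present') is unique to Gamma (autapomorphy; uninformative for grouping).
All ingroup taxa share the derived state 'present' for C2; it defines the ingroup but does not resolve relationships within it.
Only Beta and Theta show the derived state 'present' for C3, supporting them as a clade.
Most parsimonious ingroup topology: ((Theta,Beta),Gamma).
The clade {Beta, Theta} is supported by C3: its derived state 'present' occurs in exactly those taxa and in no other taxon (including the outgroup).

C3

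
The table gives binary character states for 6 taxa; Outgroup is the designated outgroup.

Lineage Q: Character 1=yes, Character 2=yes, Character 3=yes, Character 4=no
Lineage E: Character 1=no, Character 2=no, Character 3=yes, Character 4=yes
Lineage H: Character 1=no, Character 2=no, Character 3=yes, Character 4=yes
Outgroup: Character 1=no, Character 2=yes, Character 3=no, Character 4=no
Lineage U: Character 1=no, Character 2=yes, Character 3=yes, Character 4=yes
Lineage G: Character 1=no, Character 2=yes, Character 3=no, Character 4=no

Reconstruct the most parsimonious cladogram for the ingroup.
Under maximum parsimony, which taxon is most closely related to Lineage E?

Character polarity is set by the outgroup: the derived state is whichever differs from the outgroup's state, so for Character 2 the derived state is 'no', and for the remaining characters it is 'yes'.
Character 1 (derived state 'yes') is unique to Lineage Q (autapomorphy; uninformative for grouping).
Character 2: derived state 'no' in Lineage E and Lineage H only — synapomorphy for {Lineage E, Lineage H}.
Character 3 (derived state 'yes') is shared by Lineage E, Lineage H, Lineage Q, and Lineage U — a synapomorphy uniting that clade.
Character 4: derived state 'yes' in Lineage E, Lineage H, and Lineage U only — synapomorphy for {Lineage E, Lineage H, Lineage U}.
Most parsimonious ingroup topology: (((Lineage U,(Lineage H,Lineage E)),Lineage Q),Lineage G).
Lineage E and Lineage H form a cherry on this tree, so they are sister taxa.

Lineage H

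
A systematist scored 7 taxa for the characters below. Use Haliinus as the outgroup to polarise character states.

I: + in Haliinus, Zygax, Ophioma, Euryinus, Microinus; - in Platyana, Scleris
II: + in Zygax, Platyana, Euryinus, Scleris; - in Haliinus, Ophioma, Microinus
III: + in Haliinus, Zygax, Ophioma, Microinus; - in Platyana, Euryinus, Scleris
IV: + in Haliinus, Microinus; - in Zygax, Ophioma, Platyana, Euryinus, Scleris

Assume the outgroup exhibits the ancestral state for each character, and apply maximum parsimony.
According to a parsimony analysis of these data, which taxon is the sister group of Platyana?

Character polarity is set by the outgroup: the derived state is whichever differs from the outgroup's state, so for I, III, IV the derived state is '-', and for the remaining characters it is '+'.
I (derived state '-') is shared by Platyana and Scleris — a synapomorphy uniting that clade.
Only Euryinus, Platyana, Scleris, and Zygax show the derived state '+' for II, supporting them as a clade.
III: derived state '-' in Euryinus, Platyana, and Scleris only — synapomorphy for {Euryinus, Platyana, Scleris}.
IV: derived state '-' in Euryinus, Ophioma, Platyana, Scleris, and Zygax only — synapomorphy for {Euryinus, Ophioma, Platyana, Scleris, Zygax}.
Most parsimonious ingroup topology: (((Zygax,((Platyana,Scleris),Euryinus)),Ophioma),Microinus).
Platyana and Scleris form a cherry on this tree, so they are sister taxa.

Scleris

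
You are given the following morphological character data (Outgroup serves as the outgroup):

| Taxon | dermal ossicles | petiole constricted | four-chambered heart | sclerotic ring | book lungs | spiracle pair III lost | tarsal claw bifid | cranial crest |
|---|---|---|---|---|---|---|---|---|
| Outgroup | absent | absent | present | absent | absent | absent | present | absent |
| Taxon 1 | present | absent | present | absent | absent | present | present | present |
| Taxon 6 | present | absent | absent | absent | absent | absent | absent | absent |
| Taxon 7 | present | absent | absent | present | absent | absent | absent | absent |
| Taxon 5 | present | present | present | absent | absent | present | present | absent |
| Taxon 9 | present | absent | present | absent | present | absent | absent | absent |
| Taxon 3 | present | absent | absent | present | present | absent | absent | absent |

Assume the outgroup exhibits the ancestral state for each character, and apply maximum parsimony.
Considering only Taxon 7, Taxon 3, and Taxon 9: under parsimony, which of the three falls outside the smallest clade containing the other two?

Taxon 9

Character polarity is set by the outgroup: the derived state is whichever differs from the outgroup's state, so for four-chambered heart, tarsal claw bifid the derived state is 'absent', and for the remaining characters it is 'present'.
dermal ossicles (derived state 'present') is shared by all ingroup taxa — unites the whole ingroup.
petiole constricted: derived state 'present' in Taxon 5 only — an autapomorphy, so it tells us nothing about relationships among taxa.
Only Taxon 3, Taxon 6, and Taxon 7 show the derived state 'absent' for four-chambered heart, supporting them as a clade.
sclerotic ring: derived state 'present' in Taxon 3 and Taxon 7 only — synapomorphy for {Taxon 3, Taxon 7}.
book lungs groups Taxon 3 and Taxon 9, which is incompatible with the clades supported by the remaining characters; treating it as convergent (homoplasy) costs fewer steps than any alternative tree.
Only Taxon 1 and Taxon 5 show the derived state 'present' for spiracle pair III lost, supporting them as a clade.
Only Taxon 3, Taxon 6, Taxon 7, and Taxon 9 show the derived state 'absent' for tarsal claw bifid, supporting them as a clade.
cranial crest: derived state 'present' in Taxon 1 only — an autapomorphy, so it tells us nothing about relationships among taxa.
Most parsimonious ingroup topology: ((Taxon 1,Taxon 5),((Taxon 6,(Taxon 7,Taxon 3)),Taxon 9)).
Taxon 3 and Taxon 7 share a more recent common ancestor with each other than either does with Taxon 9, so Taxon 9 is the least closely related of the three.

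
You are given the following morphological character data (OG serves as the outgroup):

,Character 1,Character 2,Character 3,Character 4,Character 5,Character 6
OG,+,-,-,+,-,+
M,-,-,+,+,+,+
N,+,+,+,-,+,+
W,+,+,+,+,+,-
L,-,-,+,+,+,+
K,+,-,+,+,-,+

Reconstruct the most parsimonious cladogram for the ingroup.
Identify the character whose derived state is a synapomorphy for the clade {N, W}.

Character polarity is set by the outgroup: the derived state is whichever differs from the outgroup's state, so for Character 1, Character 4, Character 6 the derived state is '-', and for the remaining characters it is '+'.
Character 1 (derived state '-') is shared by L and M — a synapomorphy uniting that clade.
Character 2: derived state '+' in N and W only — synapomorphy for {N, W}.
Character 3 (derived state '+') is shared by all ingroup taxa — unites the whole ingroup.
Character 4 (derived state '-') is unique to N (autapomorphy; uninformative for grouping).
Character 5 (derived state '+') is shared by L, M, N, and W — a synapomorphy uniting that clade.
Character 6: derived state '-' in W only — an autapomorphy, so it tells us nothing about relationships among taxa.
Most parsimonious ingroup topology: (((M,L),(N,W)),K).
The clade {N, W} is supported by Character 2: its derived state '+' occurs in exactly those taxa and in no other taxon (including the outgroup).

Character 2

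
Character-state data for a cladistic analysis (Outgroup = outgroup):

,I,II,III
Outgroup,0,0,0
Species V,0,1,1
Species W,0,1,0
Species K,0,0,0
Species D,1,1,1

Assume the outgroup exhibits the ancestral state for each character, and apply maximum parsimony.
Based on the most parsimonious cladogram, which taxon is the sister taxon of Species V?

Species D

The outgroup has state '0' for every character, so '1' is the derived state throughout.
I: derived state '1' in Species D only — an autapomorphy, so it tells us nothing about relationships among taxa.
II: derived state '1' in Species D, Species V, and Species W only — synapomorphy for {Species D, Species V, Species W}.
Only Species D and Species V show the derived state '1' for III, supporting them as a clade.
Most parsimonious ingroup topology: (((Species V,Species D),Species W),Species K).
Species V and Species D form a cherry on this tree, so they are sister taxa.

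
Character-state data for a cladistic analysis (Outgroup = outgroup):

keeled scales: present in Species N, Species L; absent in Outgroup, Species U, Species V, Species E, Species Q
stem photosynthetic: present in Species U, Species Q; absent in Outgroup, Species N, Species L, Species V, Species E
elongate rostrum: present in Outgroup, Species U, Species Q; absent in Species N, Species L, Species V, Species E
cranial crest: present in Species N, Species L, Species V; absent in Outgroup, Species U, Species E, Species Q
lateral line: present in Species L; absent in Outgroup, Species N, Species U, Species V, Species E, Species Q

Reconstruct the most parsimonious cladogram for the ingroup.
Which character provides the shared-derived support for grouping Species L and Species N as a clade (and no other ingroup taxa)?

Character polarity is set by the outgroup: the derived state is whichever differs from the outgroup's state, so for elongate rostrum the derived state is 'absent', and for the remaining characters it is 'present'.
keeled scales: derived state 'present' in Species L and Species N only — synapomorphy for {Species L, Species N}.
stem photosynthetic: derived state 'present' in Species Q and Species U only — synapomorphy for {Species Q, Species U}.
elongate rostrum: derived state 'absent' in Species E, Species L, Species N, and Species V only — synapomorphy for {Species E, Species L, Species N, Species V}.
Only Species L, Species N, and Species V show the derived state 'present' for cranial crest, supporting them as a clade.
lateral line (derived state 'present') is unique to Species L (autapomorphy; uninformative for grouping).
Most parsimonious ingroup topology: ((((Species N,Species L),Species V),Species E),(Species U,Species Q)).
The clade {Species L, Species N} is supported by keeled scales: its derived state 'present' occurs in exactly those taxa and in no other taxon (including the outgroup).

keeled scales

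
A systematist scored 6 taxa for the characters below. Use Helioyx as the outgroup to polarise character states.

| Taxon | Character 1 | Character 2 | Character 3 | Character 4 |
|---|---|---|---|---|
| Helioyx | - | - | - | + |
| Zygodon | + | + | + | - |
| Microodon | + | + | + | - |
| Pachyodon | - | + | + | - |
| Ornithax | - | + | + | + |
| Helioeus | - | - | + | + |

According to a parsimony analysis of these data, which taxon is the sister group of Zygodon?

Character polarity is set by the outgroup: the derived state is whichever differs from the outgroup's state, so for Character 4 the derived state is '-', and for the remaining characters it is '+'.
Character 1 (derived state '+') is shared by Microodon and Zygodon — a synapomorphy uniting that clade.
Character 2: derived state '+' in Microodon, Ornithax, Pachyodon, and Zygodon only — synapomorphy for {Microodon, Ornithax, Pachyodon, Zygodon}.
All ingroup taxa share the derived state '+' for Character 3; it defines the ingroup but does not resolve relationships within it.
Only Microodon, Pachyodon, and Zygodon show the derived state '-' for Character 4, supporting them as a clade.
Most parsimonious ingroup topology: ((((Zygodon,Microodon),Pachyodon),Ornithax),Helioeus).
Zygodon and Microodon form a cherry on this tree, so they are sister taxa.

Microodon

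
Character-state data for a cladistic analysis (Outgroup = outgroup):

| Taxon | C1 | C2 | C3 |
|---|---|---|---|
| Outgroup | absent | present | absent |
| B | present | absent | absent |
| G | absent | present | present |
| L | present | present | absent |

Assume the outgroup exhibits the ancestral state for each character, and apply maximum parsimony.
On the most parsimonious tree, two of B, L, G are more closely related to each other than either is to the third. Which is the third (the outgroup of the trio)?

G

Character polarity is set by the outgroup: the derived state is whichever differs from the outgroup's state, so for C2 the derived state is 'absent', and for the remaining characters it is 'present'.
C1 (derived state 'present') is shared by B and L — a synapomorphy uniting that clade.
C2 (derived state 'absent') is unique to B (autapomorphy; uninformative for grouping).
C3: derived state 'present' in G only — an autapomorphy, so it tells us nothing about relationships among taxa.
Most parsimonious ingroup topology: ((B,L),G).
L and B share a more recent common ancestor with each other than either does with G, so G is the least closely related of the three.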